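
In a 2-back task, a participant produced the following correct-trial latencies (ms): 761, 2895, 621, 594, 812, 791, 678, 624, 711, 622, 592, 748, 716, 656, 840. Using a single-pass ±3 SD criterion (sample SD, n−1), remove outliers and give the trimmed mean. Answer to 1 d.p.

697.6 ms

n = 15, ΣRT = 12661, M = 844.067
Σ(x−M)² = 4596944.93; s = √(4596944.93/14) = 573.021
Cutoffs: 844.067 ± 3·573.021 → [-875.0, 2563.1]
Outside: 2895 → excluded.
Retained (n=14): Σ = 9766, mean = 9766/14 = 697.571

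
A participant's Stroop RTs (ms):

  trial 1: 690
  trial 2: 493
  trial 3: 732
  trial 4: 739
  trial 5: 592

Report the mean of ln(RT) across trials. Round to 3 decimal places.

6.464

ln(RT): 6.5367, 6.2005, 6.5958, 6.6053, 6.3835
Σ ln(RT) = 32.3218
Mean = 32.3218/5 = 6.46436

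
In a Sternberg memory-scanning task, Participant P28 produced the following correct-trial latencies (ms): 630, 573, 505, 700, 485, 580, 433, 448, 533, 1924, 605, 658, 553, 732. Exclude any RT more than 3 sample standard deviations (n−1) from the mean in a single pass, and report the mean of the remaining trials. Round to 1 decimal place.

571.9 ms

n = 14, ΣRT = 9359, M = 668.500
Σ(x−M)² = 1800067.50; s = √(1800067.50/13) = 372.111
Cutoffs: 668.500 ± 3·372.111 → [-447.8, 1784.8]
Outside: 1924 → excluded.
Retained (n=13): Σ = 7435, mean = 7435/13 = 571.923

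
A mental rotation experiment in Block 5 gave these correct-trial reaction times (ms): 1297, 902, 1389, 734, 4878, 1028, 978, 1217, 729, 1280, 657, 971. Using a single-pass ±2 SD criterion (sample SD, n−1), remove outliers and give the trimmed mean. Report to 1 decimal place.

n = 12, ΣRT = 16060, M = 1338.333
Σ(x−M)² = 14303828.67; s = √(14303828.67/11) = 1140.328
Cutoffs: 1338.333 ± 2·1140.328 → [-942.3, 3619.0]
Outside: 4878 → excluded.
Retained (n=11): Σ = 11182, mean = 11182/11 = 1016.545

1016.5 ms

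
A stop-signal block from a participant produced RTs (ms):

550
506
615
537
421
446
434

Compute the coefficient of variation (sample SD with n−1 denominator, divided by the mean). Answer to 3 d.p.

n = 7, Σ = 3509, M = 501.2857
Σ(x−M)² = 30631.429; s = √(30631.429/6) = 71.4509
CV = 71.4509 / 501.2857 = 0.14254

0.143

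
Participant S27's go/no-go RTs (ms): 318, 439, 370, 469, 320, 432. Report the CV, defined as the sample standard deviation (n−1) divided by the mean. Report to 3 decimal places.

0.165

n = 6, Σ = 2348, M = 391.3333
Σ(x−M)² = 20879.333; s = √(20879.333/5) = 64.6209
CV = 64.6209 / 391.3333 = 0.16513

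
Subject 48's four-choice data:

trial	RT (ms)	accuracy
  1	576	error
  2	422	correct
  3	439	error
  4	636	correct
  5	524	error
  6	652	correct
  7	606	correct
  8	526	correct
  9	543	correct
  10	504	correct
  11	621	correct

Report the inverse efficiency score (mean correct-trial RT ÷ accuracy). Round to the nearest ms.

Correct trials (n=8): 422, 636, 652, 606, 526, 543, 504, 621
Mean correct RT = 4510/8 = 563.7500 ms
Proportion correct = 8/11
IES = 563.7500 / (8/11) = 775.156 ms

775 ms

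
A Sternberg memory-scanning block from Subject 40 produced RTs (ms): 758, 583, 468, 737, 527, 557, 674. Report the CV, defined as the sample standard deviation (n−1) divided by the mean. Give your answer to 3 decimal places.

n = 7, Σ = 4304, M = 614.8571
Σ(x−M)² = 72554.857; s = √(72554.857/6) = 109.9658
CV = 109.9658 / 614.8571 = 0.17885

0.179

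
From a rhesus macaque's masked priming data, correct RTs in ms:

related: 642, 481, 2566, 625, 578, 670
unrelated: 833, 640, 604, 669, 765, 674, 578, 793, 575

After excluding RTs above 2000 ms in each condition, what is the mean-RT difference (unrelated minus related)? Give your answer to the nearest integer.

82 ms

related: exclude 2566
M(related) = 2996/5 = 599.200
M(unrelated) = 6131/9 = 681.222
Difference = 681.222 − 599.200 = 82.022 ms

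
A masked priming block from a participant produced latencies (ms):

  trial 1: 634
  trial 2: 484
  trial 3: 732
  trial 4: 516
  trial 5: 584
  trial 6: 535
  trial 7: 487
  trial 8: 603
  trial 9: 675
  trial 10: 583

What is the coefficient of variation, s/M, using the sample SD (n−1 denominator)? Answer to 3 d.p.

n = 10, Σ = 5833, M = 583.3000
Σ(x−M)² = 59476.100; s = √(59476.100/9) = 81.2924
CV = 81.2924 / 583.3000 = 0.13937

0.139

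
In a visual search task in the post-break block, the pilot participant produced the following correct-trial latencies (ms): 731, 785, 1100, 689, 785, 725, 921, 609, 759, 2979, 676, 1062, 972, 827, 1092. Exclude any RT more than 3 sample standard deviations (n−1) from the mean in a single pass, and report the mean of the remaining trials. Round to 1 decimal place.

n = 15, ΣRT = 14712, M = 980.800
Σ(x−M)² = 4623268.40; s = √(4623268.40/14) = 574.659
Cutoffs: 980.800 ± 3·574.659 → [-743.2, 2704.8]
Outside: 2979 → excluded.
Retained (n=14): Σ = 11733, mean = 11733/14 = 838.071

838.1 ms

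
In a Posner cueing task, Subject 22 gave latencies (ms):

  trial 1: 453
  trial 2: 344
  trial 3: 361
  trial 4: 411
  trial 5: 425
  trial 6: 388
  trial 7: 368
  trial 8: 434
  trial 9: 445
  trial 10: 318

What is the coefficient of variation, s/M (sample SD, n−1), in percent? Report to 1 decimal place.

11.6%

n = 10, Σ = 3947, M = 394.7000
Σ(x−M)² = 19004.100; s = √(19004.100/9) = 45.9518
CV = 45.9518 / 394.7000 = 0.11642 = 11.642%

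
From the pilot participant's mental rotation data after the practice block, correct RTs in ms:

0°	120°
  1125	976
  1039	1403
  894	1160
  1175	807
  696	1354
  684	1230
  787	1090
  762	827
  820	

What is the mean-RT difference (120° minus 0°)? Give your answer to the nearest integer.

219 ms

M(0°) = 7982/9 = 886.889
M(120°) = 8847/8 = 1105.875
Difference = 1105.875 − 886.889 = 218.986 ms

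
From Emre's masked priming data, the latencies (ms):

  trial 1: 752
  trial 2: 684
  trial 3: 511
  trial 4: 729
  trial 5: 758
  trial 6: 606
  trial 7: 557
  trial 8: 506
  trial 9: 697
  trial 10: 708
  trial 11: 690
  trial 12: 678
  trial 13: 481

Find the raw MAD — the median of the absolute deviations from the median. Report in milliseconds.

Sorted: 481, 506, 511, 557, 606, 678, 684, 690, 697, 708, 729, 752, 758 → median = 684
|x − 684|: 68, 0, 173, 45, 74, 78, 127, 178, 13, 24, 6, 6, 203
Sorted deviations: 0, 6, 6, 13, 24, 45, 68, 74, 78, 127, 173, 178, 203 → MAD = 68

68 ms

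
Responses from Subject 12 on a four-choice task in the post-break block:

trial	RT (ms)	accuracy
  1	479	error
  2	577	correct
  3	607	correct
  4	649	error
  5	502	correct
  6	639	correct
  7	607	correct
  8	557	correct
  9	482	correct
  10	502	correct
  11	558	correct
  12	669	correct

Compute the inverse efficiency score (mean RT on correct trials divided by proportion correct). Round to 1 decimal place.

684.0 ms

Correct trials (n=10): 577, 607, 502, 639, 607, 557, 482, 502, 558, 669
Mean correct RT = 5700/10 = 570.0000 ms
Proportion correct = 10/12
IES = 570.0000 / (10/12) = 684.000 ms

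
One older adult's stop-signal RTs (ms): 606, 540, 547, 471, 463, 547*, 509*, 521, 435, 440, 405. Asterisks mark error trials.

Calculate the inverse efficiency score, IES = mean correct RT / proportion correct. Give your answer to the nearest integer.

601 ms

Correct trials (n=9): 606, 540, 547, 471, 463, 521, 435, 440, 405
Mean correct RT = 4428/9 = 492.0000 ms
Proportion correct = 9/11
IES = 492.0000 / (9/11) = 601.333 ms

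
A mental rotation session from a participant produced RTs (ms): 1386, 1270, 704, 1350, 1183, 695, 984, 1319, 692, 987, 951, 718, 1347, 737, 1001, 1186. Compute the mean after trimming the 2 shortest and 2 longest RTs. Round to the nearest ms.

Sorted: 692, 695, 704, 718, 737, 951, 984, 987, 1001, 1183, 1186, 1270, 1319, 1347, 1350, 1386
Drop lowest 2 (692, 695) and highest 2 (1350, 1386)
Remaining (n=12): Σ = 12387, mean = 12387/12 = 1032.250

1032 ms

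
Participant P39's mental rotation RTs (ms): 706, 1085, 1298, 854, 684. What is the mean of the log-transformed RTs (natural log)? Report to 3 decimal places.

ln(RT): 6.5596, 6.9893, 7.1686, 6.7499, 6.5280
Σ ln(RT) = 33.9954
Mean = 33.9954/5 = 6.79908

6.799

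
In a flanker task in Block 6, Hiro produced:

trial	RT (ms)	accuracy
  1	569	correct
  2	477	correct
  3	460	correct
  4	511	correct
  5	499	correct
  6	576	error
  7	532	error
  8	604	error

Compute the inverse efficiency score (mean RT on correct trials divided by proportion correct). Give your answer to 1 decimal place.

805.1 ms

Correct trials (n=5): 569, 477, 460, 511, 499
Mean correct RT = 2516/5 = 503.2000 ms
Proportion correct = 5/8
IES = 503.2000 / (5/8) = 805.120 ms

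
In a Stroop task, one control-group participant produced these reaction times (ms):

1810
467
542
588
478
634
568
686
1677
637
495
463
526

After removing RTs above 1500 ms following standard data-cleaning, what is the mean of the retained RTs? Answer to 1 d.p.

Excluded: 1677, 1810
Retained (n=11): Σ = 6084
Mean = 6084/11 = 553.0909

553.1 ms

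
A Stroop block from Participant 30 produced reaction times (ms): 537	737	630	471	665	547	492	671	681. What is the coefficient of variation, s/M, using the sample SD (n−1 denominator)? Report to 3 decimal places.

0.156

n = 9, Σ = 5431, M = 603.4444
Σ(x−M)² = 70472.222; s = √(70472.222/8) = 93.8564
CV = 93.8564 / 603.4444 = 0.15553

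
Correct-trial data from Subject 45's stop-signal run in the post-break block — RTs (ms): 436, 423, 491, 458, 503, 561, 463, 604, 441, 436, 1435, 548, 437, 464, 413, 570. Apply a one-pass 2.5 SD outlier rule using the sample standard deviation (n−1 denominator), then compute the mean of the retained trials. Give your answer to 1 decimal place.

483.2 ms

n = 16, ΣRT = 8683, M = 542.688
Σ(x−M)² = 900469.44; s = √(900469.44/15) = 245.013
Cutoffs: 542.688 ± 2.5·245.013 → [-69.8, 1155.2]
Outside: 1435 → excluded.
Retained (n=15): Σ = 7248, mean = 7248/15 = 483.200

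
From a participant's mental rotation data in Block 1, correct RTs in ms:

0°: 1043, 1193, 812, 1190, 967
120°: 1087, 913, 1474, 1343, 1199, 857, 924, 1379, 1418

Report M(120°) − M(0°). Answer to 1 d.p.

136.1 ms

M(0°) = 5205/5 = 1041.000
M(120°) = 10594/9 = 1177.111
Difference = 1177.111 − 1041.000 = 136.111 ms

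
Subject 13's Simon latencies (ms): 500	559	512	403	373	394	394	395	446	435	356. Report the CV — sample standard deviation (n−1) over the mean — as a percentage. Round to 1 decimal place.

n = 11, Σ = 4767, M = 433.3636
Σ(x−M)² = 41692.545; s = √(41692.545/10) = 64.5698
CV = 64.5698 / 433.3636 = 0.14900 = 14.900%

14.9%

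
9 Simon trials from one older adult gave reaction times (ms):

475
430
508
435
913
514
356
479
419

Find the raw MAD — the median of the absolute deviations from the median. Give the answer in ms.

Sorted: 356, 419, 430, 435, 475, 479, 508, 514, 913 → median = 475
|x − 475|: 0, 45, 33, 40, 438, 39, 119, 4, 56
Sorted deviations: 0, 4, 33, 39, 40, 45, 56, 119, 438 → MAD = 40

40 ms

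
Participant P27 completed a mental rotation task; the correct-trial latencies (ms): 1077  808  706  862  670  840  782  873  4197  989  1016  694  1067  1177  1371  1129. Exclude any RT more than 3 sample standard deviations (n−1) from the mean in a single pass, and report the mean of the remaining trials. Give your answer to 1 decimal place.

n = 16, ΣRT = 18258, M = 1141.125
Σ(x−M)² = 10532687.75; s = √(10532687.75/15) = 837.961
Cutoffs: 1141.125 ± 3·837.961 → [-1372.8, 3655.0]
Outside: 4197 → excluded.
Retained (n=15): Σ = 14061, mean = 14061/15 = 937.400

937.4 ms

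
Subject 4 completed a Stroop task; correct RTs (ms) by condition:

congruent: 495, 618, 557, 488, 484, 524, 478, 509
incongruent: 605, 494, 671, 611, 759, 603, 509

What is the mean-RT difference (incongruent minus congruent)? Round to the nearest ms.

M(congruent) = 4153/8 = 519.125
M(incongruent) = 4252/7 = 607.429
Difference = 607.429 − 519.125 = 88.304 ms

88 ms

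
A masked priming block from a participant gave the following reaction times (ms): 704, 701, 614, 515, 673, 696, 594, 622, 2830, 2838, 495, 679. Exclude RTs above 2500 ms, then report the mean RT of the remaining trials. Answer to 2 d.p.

629.30 ms

Excluded: 2830, 2838
Retained (n=10): Σ = 6293
Mean = 6293/10 = 629.3000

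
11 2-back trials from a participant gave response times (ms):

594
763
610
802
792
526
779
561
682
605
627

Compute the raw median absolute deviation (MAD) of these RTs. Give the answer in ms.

66 ms

Sorted: 526, 561, 594, 605, 610, 627, 682, 763, 779, 792, 802 → median = 627
|x − 627|: 33, 136, 17, 175, 165, 101, 152, 66, 55, 22, 0
Sorted deviations: 0, 17, 22, 33, 55, 66, 101, 136, 152, 165, 175 → MAD = 66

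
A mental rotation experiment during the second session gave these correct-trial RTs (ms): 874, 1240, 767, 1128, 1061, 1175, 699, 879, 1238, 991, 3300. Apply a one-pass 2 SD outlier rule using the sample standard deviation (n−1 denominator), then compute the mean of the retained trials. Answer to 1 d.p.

1005.2 ms

n = 11, ΣRT = 13352, M = 1213.818
Σ(x−M)² = 5127561.64; s = √(5127561.64/10) = 716.070
Cutoffs: 1213.818 ± 2·716.070 → [-218.3, 2646.0]
Outside: 3300 → excluded.
Retained (n=10): Σ = 10052, mean = 10052/10 = 1005.200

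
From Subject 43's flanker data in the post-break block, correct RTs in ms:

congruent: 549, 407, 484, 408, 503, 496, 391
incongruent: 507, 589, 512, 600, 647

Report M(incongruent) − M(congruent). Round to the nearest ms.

M(congruent) = 3238/7 = 462.571
M(incongruent) = 2855/5 = 571.000
Difference = 571.000 − 462.571 = 108.429 ms

108 ms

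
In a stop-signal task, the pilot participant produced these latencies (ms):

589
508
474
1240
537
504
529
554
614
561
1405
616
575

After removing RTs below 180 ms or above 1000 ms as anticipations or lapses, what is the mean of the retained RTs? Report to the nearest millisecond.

Excluded: 1240, 1405
Retained (n=11): Σ = 6061
Mean = 6061/11 = 551.0000

551 ms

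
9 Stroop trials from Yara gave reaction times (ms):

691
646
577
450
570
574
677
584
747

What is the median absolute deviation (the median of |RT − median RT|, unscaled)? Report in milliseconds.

62 ms

Sorted: 450, 570, 574, 577, 584, 646, 677, 691, 747 → median = 584
|x − 584|: 107, 62, 7, 134, 14, 10, 93, 0, 163
Sorted deviations: 0, 7, 10, 14, 62, 93, 107, 134, 163 → MAD = 62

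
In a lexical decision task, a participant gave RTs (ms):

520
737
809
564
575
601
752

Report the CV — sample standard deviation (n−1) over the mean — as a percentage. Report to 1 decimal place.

17.2%

n = 7, Σ = 4558, M = 651.1429
Σ(x−M)² = 75566.857; s = √(75566.857/6) = 112.2251
CV = 112.2251 / 651.1429 = 0.17235 = 17.235%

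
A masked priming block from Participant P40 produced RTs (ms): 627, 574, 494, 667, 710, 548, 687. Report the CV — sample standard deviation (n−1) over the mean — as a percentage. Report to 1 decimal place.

12.9%

n = 7, Σ = 4307, M = 615.2857
Σ(x−M)² = 37867.429; s = √(37867.429/6) = 79.4433
CV = 79.4433 / 615.2857 = 0.12912 = 12.912%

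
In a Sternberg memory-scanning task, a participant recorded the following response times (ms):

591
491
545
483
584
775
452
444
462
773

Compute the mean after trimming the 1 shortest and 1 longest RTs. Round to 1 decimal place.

547.6 ms

Sorted: 444, 452, 462, 483, 491, 545, 584, 591, 773, 775
Drop lowest 1 (444) and highest 1 (775)
Remaining (n=8): Σ = 4381, mean = 4381/8 = 547.625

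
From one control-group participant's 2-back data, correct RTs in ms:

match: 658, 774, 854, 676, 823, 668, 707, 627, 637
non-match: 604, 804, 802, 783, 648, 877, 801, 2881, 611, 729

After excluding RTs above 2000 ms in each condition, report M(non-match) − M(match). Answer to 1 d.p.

non-match: exclude 2881
M(match) = 6424/9 = 713.778
M(non-match) = 6659/9 = 739.889
Difference = 739.889 − 713.778 = 26.111 ms

26.1 ms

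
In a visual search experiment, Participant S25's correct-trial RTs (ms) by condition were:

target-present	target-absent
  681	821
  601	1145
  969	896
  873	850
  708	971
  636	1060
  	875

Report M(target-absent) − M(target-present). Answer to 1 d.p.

200.8 ms

M(target-present) = 4468/6 = 744.667
M(target-absent) = 6618/7 = 945.429
Difference = 945.429 − 744.667 = 200.762 ms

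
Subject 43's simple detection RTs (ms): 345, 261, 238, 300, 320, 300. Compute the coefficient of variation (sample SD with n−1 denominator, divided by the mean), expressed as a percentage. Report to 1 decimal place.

n = 6, Σ = 1764, M = 294.0000
Σ(x−M)² = 7574.000; s = √(7574.000/5) = 38.9204
CV = 38.9204 / 294.0000 = 0.13238 = 13.238%

13.2%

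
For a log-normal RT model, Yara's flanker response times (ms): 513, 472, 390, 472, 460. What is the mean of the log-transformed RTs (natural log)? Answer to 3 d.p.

ln(RT): 6.2403, 6.1570, 5.9661, 6.1570, 6.1312
Σ ln(RT) = 30.6516
Mean = 30.6516/5 = 6.13032

6.130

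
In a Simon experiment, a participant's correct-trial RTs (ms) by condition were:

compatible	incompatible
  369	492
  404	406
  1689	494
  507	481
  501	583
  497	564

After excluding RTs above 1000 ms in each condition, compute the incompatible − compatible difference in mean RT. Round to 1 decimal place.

compatible: exclude 1689
M(compatible) = 2278/5 = 455.600
M(incompatible) = 3020/6 = 503.333
Difference = 503.333 − 455.600 = 47.733 ms

47.7 ms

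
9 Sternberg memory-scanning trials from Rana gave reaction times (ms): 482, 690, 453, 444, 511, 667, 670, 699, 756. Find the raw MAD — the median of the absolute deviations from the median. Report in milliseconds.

Sorted: 444, 453, 482, 511, 667, 670, 690, 699, 756 → median = 667
|x − 667|: 185, 23, 214, 223, 156, 0, 3, 32, 89
Sorted deviations: 0, 3, 23, 32, 89, 156, 185, 214, 223 → MAD = 89

89 ms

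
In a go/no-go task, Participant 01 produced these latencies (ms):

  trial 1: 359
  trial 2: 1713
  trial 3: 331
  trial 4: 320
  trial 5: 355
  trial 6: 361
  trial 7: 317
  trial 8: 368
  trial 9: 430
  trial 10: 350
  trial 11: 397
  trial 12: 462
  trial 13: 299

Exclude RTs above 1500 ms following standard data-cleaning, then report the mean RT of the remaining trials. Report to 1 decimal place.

Excluded: 1713
Retained (n=12): Σ = 4349
Mean = 4349/12 = 362.4167

362.4 ms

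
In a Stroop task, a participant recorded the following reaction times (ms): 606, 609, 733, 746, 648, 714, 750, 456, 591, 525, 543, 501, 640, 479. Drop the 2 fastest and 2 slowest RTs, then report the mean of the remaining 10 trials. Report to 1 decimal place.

611.0 ms

Sorted: 456, 479, 501, 525, 543, 591, 606, 609, 640, 648, 714, 733, 746, 750
Drop lowest 2 (456, 479) and highest 2 (746, 750)
Remaining (n=10): Σ = 6110, mean = 6110/10 = 611.000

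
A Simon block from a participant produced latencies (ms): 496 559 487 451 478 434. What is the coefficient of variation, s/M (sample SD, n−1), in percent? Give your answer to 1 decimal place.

n = 6, Σ = 2905, M = 484.1667
Σ(x−M)² = 9402.833; s = √(9402.833/5) = 43.3655
CV = 43.3655 / 484.1667 = 0.08957 = 8.957%

9.0%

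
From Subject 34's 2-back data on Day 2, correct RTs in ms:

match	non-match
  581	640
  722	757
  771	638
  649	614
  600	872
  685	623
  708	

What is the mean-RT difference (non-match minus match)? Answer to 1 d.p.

M(match) = 4716/7 = 673.714
M(non-match) = 4144/6 = 690.667
Difference = 690.667 − 673.714 = 16.952 ms

17.0 ms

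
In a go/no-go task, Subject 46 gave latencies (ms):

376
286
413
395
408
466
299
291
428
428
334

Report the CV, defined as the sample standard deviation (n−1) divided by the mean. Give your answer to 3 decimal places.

0.167

n = 11, Σ = 4124, M = 374.9091
Σ(x−M)² = 39266.909; s = √(39266.909/10) = 62.6633
CV = 62.6633 / 374.9091 = 0.16714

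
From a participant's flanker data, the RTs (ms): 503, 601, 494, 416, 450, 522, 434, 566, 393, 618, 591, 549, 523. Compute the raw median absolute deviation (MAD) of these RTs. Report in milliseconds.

Sorted: 393, 416, 434, 450, 494, 503, 522, 523, 549, 566, 591, 601, 618 → median = 522
|x − 522|: 19, 79, 28, 106, 72, 0, 88, 44, 129, 96, 69, 27, 1
Sorted deviations: 0, 1, 19, 27, 28, 44, 69, 72, 79, 88, 96, 106, 129 → MAD = 69

69 ms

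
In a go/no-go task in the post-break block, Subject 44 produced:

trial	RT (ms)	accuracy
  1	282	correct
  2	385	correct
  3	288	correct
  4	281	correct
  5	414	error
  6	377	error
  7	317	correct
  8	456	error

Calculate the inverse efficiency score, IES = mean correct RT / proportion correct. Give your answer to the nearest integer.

Correct trials (n=5): 282, 385, 288, 281, 317
Mean correct RT = 1553/5 = 310.6000 ms
Proportion correct = 5/8
IES = 310.6000 / (5/8) = 496.960 ms

497 ms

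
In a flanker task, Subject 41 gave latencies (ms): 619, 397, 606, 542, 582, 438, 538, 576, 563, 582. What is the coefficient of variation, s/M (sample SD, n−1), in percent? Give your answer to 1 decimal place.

n = 10, Σ = 5443, M = 544.3000
Σ(x−M)² = 46626.100; s = √(46626.100/9) = 71.9769
CV = 71.9769 / 544.3000 = 0.13224 = 13.224%

13.2%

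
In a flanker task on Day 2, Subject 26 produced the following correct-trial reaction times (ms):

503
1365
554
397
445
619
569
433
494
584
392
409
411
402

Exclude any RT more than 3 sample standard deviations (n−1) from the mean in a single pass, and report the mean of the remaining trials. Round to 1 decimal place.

n = 14, ΣRT = 7577, M = 541.214
Σ(x−M)² = 808976.36; s = √(808976.36/13) = 249.457
Cutoffs: 541.214 ± 3·249.457 → [-207.2, 1289.6]
Outside: 1365 → excluded.
Retained (n=13): Σ = 6212, mean = 6212/13 = 477.846

477.8 ms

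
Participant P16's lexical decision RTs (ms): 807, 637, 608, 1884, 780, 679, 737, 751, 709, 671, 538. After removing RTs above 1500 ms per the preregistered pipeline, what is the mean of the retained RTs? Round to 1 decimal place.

Excluded: 1884
Retained (n=10): Σ = 6917
Mean = 6917/10 = 691.7000

691.7 ms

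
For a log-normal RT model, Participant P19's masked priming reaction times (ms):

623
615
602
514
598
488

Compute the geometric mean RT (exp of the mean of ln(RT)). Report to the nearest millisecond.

ln(RT): 6.4345, 6.4216, 6.4003, 6.2422, 6.3936, 6.1903
Mean ln(RT) = 38.0826/6 = 6.34709
Geometric mean = exp(6.34709) = 570.83 ms

571 ms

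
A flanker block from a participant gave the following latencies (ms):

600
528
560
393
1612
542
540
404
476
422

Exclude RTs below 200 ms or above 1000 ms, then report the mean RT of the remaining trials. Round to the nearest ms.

496 ms

Excluded: 1612
Retained (n=9): Σ = 4465
Mean = 4465/9 = 496.1111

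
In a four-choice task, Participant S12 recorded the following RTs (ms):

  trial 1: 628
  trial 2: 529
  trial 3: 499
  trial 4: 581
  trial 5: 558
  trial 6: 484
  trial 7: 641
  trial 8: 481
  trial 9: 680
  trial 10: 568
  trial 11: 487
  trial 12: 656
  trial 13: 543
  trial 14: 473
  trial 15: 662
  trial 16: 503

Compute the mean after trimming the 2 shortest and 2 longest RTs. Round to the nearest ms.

556 ms

Sorted: 473, 481, 484, 487, 499, 503, 529, 543, 558, 568, 581, 628, 641, 656, 662, 680
Drop lowest 2 (473, 481) and highest 2 (662, 680)
Remaining (n=12): Σ = 6677, mean = 6677/12 = 556.417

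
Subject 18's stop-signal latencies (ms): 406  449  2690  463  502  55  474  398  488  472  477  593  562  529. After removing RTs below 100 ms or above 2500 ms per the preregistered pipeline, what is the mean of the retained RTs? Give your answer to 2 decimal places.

484.42 ms

Excluded: 55, 2690
Retained (n=12): Σ = 5813
Mean = 5813/12 = 484.4167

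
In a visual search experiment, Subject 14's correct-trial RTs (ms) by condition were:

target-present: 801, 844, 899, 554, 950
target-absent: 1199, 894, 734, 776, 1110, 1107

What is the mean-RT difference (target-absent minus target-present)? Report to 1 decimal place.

160.4 ms

M(target-present) = 4048/5 = 809.600
M(target-absent) = 5820/6 = 970.000
Difference = 970.000 − 809.600 = 160.400 ms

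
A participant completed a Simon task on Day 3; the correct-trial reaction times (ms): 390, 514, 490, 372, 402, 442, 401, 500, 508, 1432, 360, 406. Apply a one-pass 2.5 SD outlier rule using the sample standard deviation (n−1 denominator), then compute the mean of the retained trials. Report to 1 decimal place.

435.0 ms

n = 12, ΣRT = 6217, M = 518.083
Σ(x−M)² = 944748.92; s = √(944748.92/11) = 293.064
Cutoffs: 518.083 ± 2.5·293.064 → [-214.6, 1250.7]
Outside: 1432 → excluded.
Retained (n=11): Σ = 4785, mean = 4785/11 = 435.000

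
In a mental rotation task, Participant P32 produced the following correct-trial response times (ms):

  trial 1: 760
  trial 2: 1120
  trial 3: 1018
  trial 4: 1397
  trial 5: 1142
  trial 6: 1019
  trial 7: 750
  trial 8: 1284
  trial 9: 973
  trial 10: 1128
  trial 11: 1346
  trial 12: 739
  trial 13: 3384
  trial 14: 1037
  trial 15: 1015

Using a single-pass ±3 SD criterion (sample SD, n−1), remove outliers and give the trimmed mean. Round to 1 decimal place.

n = 15, ΣRT = 18112, M = 1207.467
Σ(x−M)² = 5637977.73; s = √(5637977.73/14) = 634.596
Cutoffs: 1207.467 ± 3·634.596 → [-696.3, 3111.3]
Outside: 3384 → excluded.
Retained (n=14): Σ = 14728, mean = 14728/14 = 1052.000

1052.0 ms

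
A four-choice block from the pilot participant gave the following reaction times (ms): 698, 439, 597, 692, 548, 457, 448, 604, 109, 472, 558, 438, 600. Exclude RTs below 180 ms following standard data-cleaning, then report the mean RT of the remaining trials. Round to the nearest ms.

546 ms

Excluded: 109
Retained (n=12): Σ = 6551
Mean = 6551/12 = 545.9167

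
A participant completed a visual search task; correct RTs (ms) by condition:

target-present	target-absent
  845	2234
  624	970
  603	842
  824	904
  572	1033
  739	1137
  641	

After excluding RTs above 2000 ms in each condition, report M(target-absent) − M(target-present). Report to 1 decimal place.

target-absent: exclude 2234
M(target-present) = 4848/7 = 692.571
M(target-absent) = 4886/5 = 977.200
Difference = 977.200 − 692.571 = 284.629 ms

284.6 ms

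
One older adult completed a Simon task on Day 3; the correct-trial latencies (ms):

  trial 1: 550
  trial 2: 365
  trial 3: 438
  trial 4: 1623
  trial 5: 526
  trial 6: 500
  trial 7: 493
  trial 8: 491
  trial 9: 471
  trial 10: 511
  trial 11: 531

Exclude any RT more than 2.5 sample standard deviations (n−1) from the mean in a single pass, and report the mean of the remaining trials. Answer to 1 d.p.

n = 11, ΣRT = 6499, M = 590.818
Σ(x−M)² = 1197699.64; s = √(1197699.64/10) = 346.078
Cutoffs: 590.818 ± 2.5·346.078 → [-274.4, 1456.0]
Outside: 1623 → excluded.
Retained (n=10): Σ = 4876, mean = 4876/10 = 487.600

487.6 ms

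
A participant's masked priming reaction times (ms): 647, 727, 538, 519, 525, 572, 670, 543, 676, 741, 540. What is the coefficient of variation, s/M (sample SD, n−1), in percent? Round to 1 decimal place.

n = 11, Σ = 6698, M = 608.9091
Σ(x−M)² = 71684.909; s = √(71684.909/10) = 84.6669
CV = 84.6669 / 608.9091 = 0.13905 = 13.905%

13.9%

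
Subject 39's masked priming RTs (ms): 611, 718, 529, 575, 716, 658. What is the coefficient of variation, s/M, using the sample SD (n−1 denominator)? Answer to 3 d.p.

n = 6, Σ = 3807, M = 634.5000
Σ(x−M)² = 29389.500; s = √(29389.500/5) = 76.6675
CV = 76.6675 / 634.5000 = 0.12083

0.121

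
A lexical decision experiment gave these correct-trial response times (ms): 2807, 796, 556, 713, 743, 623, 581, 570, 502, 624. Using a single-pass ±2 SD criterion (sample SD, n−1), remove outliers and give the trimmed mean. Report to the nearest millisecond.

634 ms

n = 10, ΣRT = 8515, M = 851.500
Σ(x−M)² = 4323866.50; s = √(4323866.50/9) = 693.130
Cutoffs: 851.500 ± 2·693.130 → [-534.8, 2237.8]
Outside: 2807 → excluded.
Retained (n=9): Σ = 5708, mean = 5708/9 = 634.222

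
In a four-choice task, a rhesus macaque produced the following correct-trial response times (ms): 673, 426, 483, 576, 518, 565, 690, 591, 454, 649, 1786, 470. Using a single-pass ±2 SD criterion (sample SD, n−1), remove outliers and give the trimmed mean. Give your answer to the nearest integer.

n = 12, ΣRT = 7881, M = 656.750
Σ(x−M)² = 1474566.25; s = √(1474566.25/11) = 366.130
Cutoffs: 656.750 ± 2·366.130 → [-75.5, 1389.0]
Outside: 1786 → excluded.
Retained (n=11): Σ = 6095, mean = 6095/11 = 554.091

554 ms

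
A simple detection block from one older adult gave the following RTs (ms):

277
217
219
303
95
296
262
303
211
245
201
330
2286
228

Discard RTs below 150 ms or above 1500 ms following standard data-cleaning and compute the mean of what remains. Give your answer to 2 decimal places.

257.67 ms

Excluded: 95, 2286
Retained (n=12): Σ = 3092
Mean = 3092/12 = 257.6667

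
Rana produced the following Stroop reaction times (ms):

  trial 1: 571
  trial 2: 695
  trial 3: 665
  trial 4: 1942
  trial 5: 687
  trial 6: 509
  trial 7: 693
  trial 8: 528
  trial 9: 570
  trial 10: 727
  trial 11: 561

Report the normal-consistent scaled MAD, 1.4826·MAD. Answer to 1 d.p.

139.4 ms

Sorted: 509, 528, 561, 570, 571, 665, 687, 693, 695, 727, 1942 → median = 665
|x − 665| sorted: 0, 22, 28, 30, 62, 94, 95, 104, 137, 156, 1277 → MAD = 94
Robust SD ≈ 1.4826 × 94 = 139.364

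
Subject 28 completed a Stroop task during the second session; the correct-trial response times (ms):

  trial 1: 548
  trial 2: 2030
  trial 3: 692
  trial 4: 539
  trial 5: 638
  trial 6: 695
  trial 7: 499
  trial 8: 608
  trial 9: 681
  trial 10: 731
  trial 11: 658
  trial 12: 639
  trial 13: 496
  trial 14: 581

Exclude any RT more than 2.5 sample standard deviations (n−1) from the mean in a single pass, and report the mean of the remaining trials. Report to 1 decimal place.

n = 14, ΣRT = 10035, M = 716.786
Σ(x−M)² = 1929362.36; s = √(1929362.36/13) = 385.243
Cutoffs: 716.786 ± 2.5·385.243 → [-246.3, 1679.9]
Outside: 2030 → excluded.
Retained (n=13): Σ = 8005, mean = 8005/13 = 615.769

615.8 ms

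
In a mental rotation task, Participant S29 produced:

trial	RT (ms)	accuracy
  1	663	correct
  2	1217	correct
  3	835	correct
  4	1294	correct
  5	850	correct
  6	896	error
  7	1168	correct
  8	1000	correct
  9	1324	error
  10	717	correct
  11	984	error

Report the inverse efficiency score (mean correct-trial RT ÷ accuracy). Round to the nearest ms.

Correct trials (n=8): 663, 1217, 835, 1294, 850, 1168, 1000, 717
Mean correct RT = 7744/8 = 968.0000 ms
Proportion correct = 8/11
IES = 968.0000 / (8/11) = 1331.000 ms

1331 ms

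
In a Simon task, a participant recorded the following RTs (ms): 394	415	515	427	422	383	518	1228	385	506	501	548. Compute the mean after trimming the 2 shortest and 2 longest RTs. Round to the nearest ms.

462 ms

Sorted: 383, 385, 394, 415, 422, 427, 501, 506, 515, 518, 548, 1228
Drop lowest 2 (383, 385) and highest 2 (548, 1228)
Remaining (n=8): Σ = 3698, mean = 3698/8 = 462.250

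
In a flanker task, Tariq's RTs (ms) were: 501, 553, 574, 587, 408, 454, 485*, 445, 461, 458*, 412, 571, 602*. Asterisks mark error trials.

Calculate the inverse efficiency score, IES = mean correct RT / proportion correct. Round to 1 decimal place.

Correct trials (n=10): 501, 553, 574, 587, 408, 454, 445, 461, 412, 571
Mean correct RT = 4966/10 = 496.6000 ms
Proportion correct = 10/13
IES = 496.6000 / (10/13) = 645.580 ms

645.6 ms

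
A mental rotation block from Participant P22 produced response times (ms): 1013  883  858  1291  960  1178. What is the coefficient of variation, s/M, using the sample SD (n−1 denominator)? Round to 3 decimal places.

0.166

n = 6, Σ = 6183, M = 1030.5000
Σ(x−M)² = 146405.500; s = √(146405.500/5) = 171.1172
CV = 171.1172 / 1030.5000 = 0.16605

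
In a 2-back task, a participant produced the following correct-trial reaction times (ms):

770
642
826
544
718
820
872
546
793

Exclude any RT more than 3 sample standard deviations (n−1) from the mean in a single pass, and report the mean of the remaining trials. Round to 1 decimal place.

725.7 ms

n = 9, ΣRT = 6531, M = 725.667
Σ(x−M)² = 119220.00; s = √(119220.00/8) = 122.076
Cutoffs: 725.667 ± 3·122.076 → [359.4, 1091.9]
No RTs fall outside the cutoffs; all 9 retained. Mean = 6531/9 = 725.667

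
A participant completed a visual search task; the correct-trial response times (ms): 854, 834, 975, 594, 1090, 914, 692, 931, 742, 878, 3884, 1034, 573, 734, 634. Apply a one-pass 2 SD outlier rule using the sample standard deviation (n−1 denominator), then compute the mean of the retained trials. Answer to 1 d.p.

n = 15, ΣRT = 15363, M = 1024.200
Σ(x−M)² = 9107770.40; s = √(9107770.40/14) = 806.570
Cutoffs: 1024.200 ± 2·806.570 → [-588.9, 2637.3]
Outside: 3884 → excluded.
Retained (n=14): Σ = 11479, mean = 11479/14 = 819.929

819.9 ms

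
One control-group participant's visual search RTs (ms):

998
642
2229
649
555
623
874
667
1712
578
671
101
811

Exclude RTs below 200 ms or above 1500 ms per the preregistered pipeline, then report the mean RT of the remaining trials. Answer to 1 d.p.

Excluded: 101, 1712, 2229
Retained (n=10): Σ = 7068
Mean = 7068/10 = 706.8000

706.8 ms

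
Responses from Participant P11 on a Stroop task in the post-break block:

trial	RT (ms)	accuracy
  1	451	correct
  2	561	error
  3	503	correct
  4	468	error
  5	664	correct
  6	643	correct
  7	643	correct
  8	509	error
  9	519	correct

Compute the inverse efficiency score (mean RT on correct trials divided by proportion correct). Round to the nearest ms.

Correct trials (n=6): 451, 503, 664, 643, 643, 519
Mean correct RT = 3423/6 = 570.5000 ms
Proportion correct = 6/9
IES = 570.5000 / (6/9) = 855.750 ms

856 ms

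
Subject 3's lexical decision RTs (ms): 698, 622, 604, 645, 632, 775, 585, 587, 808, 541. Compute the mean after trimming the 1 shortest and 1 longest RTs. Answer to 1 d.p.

Sorted: 541, 585, 587, 604, 622, 632, 645, 698, 775, 808
Drop lowest 1 (541) and highest 1 (808)
Remaining (n=8): Σ = 5148, mean = 5148/8 = 643.500

643.5 ms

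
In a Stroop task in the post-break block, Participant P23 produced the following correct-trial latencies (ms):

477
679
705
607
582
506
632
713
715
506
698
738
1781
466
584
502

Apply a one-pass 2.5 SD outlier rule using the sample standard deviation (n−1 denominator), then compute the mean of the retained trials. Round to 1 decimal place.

607.3 ms

n = 16, ΣRT = 10891, M = 680.688
Σ(x−M)² = 1424515.44; s = √(1424515.44/15) = 308.168
Cutoffs: 680.688 ± 2.5·308.168 → [-89.7, 1451.1]
Outside: 1781 → excluded.
Retained (n=15): Σ = 9110, mean = 9110/15 = 607.333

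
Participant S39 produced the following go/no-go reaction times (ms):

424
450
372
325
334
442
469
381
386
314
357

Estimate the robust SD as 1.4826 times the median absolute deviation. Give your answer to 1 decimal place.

Sorted: 314, 325, 334, 357, 372, 381, 386, 424, 442, 450, 469 → median = 381
|x − 381| sorted: 0, 5, 9, 24, 43, 47, 56, 61, 67, 69, 88 → MAD = 47
Robust SD ≈ 1.4826 × 47 = 69.682

69.7 ms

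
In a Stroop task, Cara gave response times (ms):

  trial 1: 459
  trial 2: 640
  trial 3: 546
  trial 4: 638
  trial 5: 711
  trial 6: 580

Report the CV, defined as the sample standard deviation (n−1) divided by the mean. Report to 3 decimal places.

n = 6, Σ = 3574, M = 595.6667
Σ(x−M)² = 38449.333; s = √(38449.333/5) = 87.6919
CV = 87.6919 / 595.6667 = 0.14722

0.147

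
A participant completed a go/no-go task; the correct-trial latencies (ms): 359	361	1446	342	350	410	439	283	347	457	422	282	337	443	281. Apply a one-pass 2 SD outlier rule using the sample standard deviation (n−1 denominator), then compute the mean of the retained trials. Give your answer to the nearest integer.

365 ms

n = 15, ΣRT = 6559, M = 437.267
Σ(x−M)² = 1138104.93; s = √(1138104.93/14) = 285.120
Cutoffs: 437.267 ± 2·285.120 → [-133.0, 1007.5]
Outside: 1446 → excluded.
Retained (n=14): Σ = 5113, mean = 5113/14 = 365.214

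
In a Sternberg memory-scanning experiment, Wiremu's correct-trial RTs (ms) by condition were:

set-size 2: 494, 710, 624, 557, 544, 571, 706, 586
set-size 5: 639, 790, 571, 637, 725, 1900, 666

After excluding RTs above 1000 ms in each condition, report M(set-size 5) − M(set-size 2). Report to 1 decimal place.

72.3 ms

set-size 5: exclude 1900
M(set-size 2) = 4792/8 = 599.000
M(set-size 5) = 4028/6 = 671.333
Difference = 671.333 − 599.000 = 72.333 ms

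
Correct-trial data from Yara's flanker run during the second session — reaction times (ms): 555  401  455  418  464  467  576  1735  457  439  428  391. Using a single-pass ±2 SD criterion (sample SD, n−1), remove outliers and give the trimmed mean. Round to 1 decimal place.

n = 12, ΣRT = 6786, M = 565.500
Σ(x−M)² = 1526113.00; s = √(1526113.00/11) = 372.475
Cutoffs: 565.500 ± 2·372.475 → [-179.4, 1310.4]
Outside: 1735 → excluded.
Retained (n=11): Σ = 5051, mean = 5051/11 = 459.182

459.2 ms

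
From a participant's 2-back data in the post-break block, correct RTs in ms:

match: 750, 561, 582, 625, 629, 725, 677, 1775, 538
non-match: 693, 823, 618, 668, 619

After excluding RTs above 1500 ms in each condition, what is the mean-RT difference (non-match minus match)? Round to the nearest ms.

match: exclude 1775
M(match) = 5087/8 = 635.875
M(non-match) = 3421/5 = 684.200
Difference = 684.200 − 635.875 = 48.325 ms

48 ms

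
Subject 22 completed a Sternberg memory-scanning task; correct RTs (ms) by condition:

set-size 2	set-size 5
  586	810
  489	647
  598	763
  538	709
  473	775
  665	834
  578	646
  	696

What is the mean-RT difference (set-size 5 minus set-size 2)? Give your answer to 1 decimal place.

174.0 ms

M(set-size 2) = 3927/7 = 561.000
M(set-size 5) = 5880/8 = 735.000
Difference = 735.000 − 561.000 = 174.000 ms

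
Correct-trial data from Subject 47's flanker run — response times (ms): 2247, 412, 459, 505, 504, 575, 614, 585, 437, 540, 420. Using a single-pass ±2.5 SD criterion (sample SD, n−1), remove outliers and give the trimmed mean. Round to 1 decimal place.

n = 11, ΣRT = 7298, M = 663.455
Σ(x−M)² = 2805398.73; s = √(2805398.73/10) = 529.660
Cutoffs: 663.455 ± 2.5·529.660 → [-660.7, 1987.6]
Outside: 2247 → excluded.
Retained (n=10): Σ = 5051, mean = 5051/10 = 505.100

505.1 ms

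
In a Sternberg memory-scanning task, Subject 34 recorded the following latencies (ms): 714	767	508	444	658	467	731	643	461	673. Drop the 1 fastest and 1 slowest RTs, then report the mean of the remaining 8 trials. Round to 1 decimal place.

606.9 ms

Sorted: 444, 461, 467, 508, 643, 658, 673, 714, 731, 767
Drop lowest 1 (444) and highest 1 (767)
Remaining (n=8): Σ = 4855, mean = 4855/8 = 606.875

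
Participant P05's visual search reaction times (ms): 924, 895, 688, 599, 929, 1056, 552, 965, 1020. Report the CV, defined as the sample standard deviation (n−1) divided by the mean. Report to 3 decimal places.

0.219

n = 9, Σ = 7628, M = 847.5556
Σ(x−M)² = 276298.222; s = √(276298.222/8) = 185.8421
CV = 185.8421 / 847.5556 = 0.21927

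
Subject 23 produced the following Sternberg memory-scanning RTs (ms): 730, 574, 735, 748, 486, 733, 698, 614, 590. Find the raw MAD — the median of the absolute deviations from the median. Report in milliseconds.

50 ms

Sorted: 486, 574, 590, 614, 698, 730, 733, 735, 748 → median = 698
|x − 698|: 32, 124, 37, 50, 212, 35, 0, 84, 108
Sorted deviations: 0, 32, 35, 37, 50, 84, 108, 124, 212 → MAD = 50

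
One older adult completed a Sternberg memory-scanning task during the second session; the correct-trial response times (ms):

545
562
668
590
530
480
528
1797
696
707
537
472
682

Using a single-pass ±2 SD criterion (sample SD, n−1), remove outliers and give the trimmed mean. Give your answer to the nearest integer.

583 ms

n = 13, ΣRT = 8794, M = 676.462
Σ(x−M)² = 1438225.23; s = √(1438225.23/12) = 346.197
Cutoffs: 676.462 ± 2·346.197 → [-15.9, 1368.9]
Outside: 1797 → excluded.
Retained (n=12): Σ = 6997, mean = 6997/12 = 583.083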